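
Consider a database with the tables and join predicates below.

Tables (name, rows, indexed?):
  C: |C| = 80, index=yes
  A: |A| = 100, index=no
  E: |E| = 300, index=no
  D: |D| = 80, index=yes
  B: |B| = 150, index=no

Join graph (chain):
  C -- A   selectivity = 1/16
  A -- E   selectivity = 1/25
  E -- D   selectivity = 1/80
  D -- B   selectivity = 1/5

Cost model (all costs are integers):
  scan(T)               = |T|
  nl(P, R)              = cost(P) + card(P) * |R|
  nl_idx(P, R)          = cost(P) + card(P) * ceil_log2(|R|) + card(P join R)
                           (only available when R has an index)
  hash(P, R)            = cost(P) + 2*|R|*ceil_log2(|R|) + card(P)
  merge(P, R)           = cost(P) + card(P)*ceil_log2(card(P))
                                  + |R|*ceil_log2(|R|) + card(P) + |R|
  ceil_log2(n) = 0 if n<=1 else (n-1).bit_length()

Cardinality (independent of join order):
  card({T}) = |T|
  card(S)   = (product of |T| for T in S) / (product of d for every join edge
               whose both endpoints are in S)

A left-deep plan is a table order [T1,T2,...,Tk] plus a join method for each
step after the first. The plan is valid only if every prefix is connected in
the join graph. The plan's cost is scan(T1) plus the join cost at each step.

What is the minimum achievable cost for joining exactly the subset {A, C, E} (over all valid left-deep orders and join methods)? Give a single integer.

4320

Selinger DP over subsets of {A,C,E}:
  {C}: scan cost=80, card=80
  {A}: scan cost=100, card=100
  {E}: scan cost=300, card=300
  {AC}: card=500; try (C,nl_idx)→1300, (C,hash)→1320, (A,merge)→1520, (C,merge)→1540, (A,hash)→1560, (A,nl)→8080 …(+1); best=1300 via (C,nl_idx)
  {AE}: card=1200; try (A,hash)→2000, (E,merge)→3900, (A,merge)→4100, (E,hash)→5600, (E,nl)→30100, (A,nl)→30300; best=2000 via (A,hash)
  {ACE}: card=6000; try (C,hash)→4320, (E,hash)→7200, (E,merge)→9300, (C,nl_idx)→16400, (C,merge)→17040, (C,nl)→98000 …(+1); best=4320 via (C,hash)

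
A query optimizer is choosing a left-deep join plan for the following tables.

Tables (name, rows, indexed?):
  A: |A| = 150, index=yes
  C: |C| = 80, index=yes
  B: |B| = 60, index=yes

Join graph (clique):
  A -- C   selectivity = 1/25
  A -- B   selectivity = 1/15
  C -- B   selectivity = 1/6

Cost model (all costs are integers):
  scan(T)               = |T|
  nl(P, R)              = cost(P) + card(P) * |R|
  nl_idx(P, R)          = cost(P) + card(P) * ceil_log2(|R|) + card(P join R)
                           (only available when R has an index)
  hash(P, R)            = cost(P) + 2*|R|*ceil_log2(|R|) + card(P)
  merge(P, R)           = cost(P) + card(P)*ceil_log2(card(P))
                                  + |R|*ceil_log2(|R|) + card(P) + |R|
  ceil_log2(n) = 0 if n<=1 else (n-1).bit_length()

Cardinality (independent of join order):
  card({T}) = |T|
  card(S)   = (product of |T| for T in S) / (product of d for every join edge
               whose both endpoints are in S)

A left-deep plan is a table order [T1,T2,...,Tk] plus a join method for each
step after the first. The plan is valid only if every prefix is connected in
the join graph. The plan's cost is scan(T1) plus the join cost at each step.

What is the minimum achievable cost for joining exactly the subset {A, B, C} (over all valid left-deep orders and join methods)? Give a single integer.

Selinger DP over subsets of {A,B,C}:
  {A}: scan cost=150, card=150
  {C}: scan cost=80, card=80
  {B}: scan cost=60, card=60
  {AC}: card=480; try (A,nl_idx)→1200, (C,hash)→1420, (C,nl_idx)→1680, (A,merge)→2070, (C,merge)→2140, (A,hash)→2560 …(+2); best=1200 via (A,nl_idx)
  {AB}: card=600; try (B,hash)→1020, (A,nl_idx)→1140, (B,nl_idx)→1650, (A,merge)→1830, (B,merge)→1920, (A,hash)→2520 …(+2); best=1020 via (B,hash)
  {BC}: card=800; try (B,hash)→880, (C,merge)→1120, (B,merge)→1140, (C,hash)→1240, (C,nl_idx)→1280, (B,nl_idx)→1360 …(+2); best=880 via (B,hash)
  {ABC}: card=320; try (B,hash)→2400, (C,hash)→2740, (A,hash)→4080, (B,nl_idx)→4400, (C,nl_idx)→5540, (B,merge)→6420 …(+6); best=2400 via (B,hash)

2400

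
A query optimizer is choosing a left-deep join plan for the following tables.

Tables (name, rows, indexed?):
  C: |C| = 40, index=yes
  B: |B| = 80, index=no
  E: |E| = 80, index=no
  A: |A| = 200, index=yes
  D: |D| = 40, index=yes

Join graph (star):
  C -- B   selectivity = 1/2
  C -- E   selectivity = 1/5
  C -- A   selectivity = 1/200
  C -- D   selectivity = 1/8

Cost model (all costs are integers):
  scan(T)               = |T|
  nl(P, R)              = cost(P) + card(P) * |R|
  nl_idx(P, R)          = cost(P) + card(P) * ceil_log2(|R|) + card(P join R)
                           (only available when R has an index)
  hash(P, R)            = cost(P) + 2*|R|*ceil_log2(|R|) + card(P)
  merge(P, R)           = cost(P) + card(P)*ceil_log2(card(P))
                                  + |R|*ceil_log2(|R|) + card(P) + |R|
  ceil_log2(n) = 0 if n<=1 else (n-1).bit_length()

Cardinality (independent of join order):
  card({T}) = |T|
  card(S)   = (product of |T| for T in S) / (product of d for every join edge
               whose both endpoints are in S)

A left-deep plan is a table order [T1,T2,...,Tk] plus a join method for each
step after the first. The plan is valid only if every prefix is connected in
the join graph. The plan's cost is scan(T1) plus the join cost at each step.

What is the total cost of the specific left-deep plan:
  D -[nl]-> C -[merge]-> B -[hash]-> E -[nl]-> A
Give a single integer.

step 1: scan D: cost=40, card=40
step 2: join C via nl
    card(P join C) = 40*40/(8) = 200
    cost = 40 + 40*40 = 1640
step 3: join B via merge
    card(P join B) = 200*80/(2) = 8000
    cost = 1640 + 200*8 + 80*7 + 200 + 80 = 4080
step 4: join E via hash
    card(P join E) = 8000*80/(5) = 128000
    cost = 4080 + 2*80*7 + 8000 = 13200
step 5: join A via nl
    card(P join A) = 128000*200/(200) = 128000
    cost = 13200 + 128000*200 = 25613200

25613200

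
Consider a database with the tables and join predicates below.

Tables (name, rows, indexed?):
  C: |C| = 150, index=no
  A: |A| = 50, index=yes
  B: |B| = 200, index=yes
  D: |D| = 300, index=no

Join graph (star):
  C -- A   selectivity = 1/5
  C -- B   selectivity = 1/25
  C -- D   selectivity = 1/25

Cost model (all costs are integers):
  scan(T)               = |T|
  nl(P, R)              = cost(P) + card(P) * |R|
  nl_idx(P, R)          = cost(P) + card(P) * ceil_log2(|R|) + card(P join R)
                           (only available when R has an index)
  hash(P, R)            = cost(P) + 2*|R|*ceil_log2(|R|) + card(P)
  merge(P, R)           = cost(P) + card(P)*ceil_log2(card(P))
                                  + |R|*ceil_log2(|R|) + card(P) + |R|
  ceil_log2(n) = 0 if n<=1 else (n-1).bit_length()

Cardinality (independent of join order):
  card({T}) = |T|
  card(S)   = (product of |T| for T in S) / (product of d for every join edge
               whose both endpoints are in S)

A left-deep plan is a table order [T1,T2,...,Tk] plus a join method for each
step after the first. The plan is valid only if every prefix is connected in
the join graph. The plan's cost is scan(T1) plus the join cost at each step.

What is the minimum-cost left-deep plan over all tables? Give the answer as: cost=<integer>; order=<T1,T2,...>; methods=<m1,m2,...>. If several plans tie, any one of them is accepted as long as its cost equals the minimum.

Selinger DP (subsets sized 1..n):
  {C}: scan cost=150, card=150
  {A}: scan cost=50, card=50
  {B}: scan cost=200, card=200
  {D}: scan cost=300, card=300
  {AC}: card=1500; try (A,hash)→900, (C,merge)→1750, (A,merge)→1850, (C,hash)→2500, (A,nl_idx)→2550, (C,nl)→7550 …(+1); best=900 via (A,hash)
  {BC}: card=1200; try (B,nl_idx)→2550, (C,hash)→2800, (B,merge)→3300, (C,merge)→3350, (B,hash)→3500, (B,nl)→30150 …(+1); best=2550 via (B,nl_idx)
  {CD}: card=1800; try (C,hash)→3000, (D,merge)→4500, (C,merge)→4650, (D,hash)→5700, (D,nl)→45150, (C,nl)→45300; best=3000 via (C,hash)
  {ABC}: card=12000; try (A,hash)→4350, (B,hash)→5600, (A,merge)→17300, (B,merge)→20700, (A,nl_idx)→21750, (B,nl_idx)→24900 …(+2); best=4350 via (A,hash)
  {ACD}: card=18000; try (A,hash)→5400, (D,hash)→7800, (D,merge)→21900, (A,merge)→24950, (A,nl_idx)→31800, (A,nl)→93000 …(+1); best=5400 via (A,hash)
  {BCD}: card=14400; try (B,hash)→8000, (D,hash)→9150, (D,merge)→19950, (B,merge)→26400, (B,nl_idx)→31800, (D,nl)→362550 …(+1); best=8000 via (B,hash)
  {ABCD}: card=144000; try (D,hash)→21750, (A,hash)→23000, (B,hash)→26600, (D,merge)→187350, (A,merge)→224350, (A,nl_idx)→238400 …(+5); best=21750 via (D,hash)

cost=21750; order=C,B,A,D; methods=nl_idx,hash,hash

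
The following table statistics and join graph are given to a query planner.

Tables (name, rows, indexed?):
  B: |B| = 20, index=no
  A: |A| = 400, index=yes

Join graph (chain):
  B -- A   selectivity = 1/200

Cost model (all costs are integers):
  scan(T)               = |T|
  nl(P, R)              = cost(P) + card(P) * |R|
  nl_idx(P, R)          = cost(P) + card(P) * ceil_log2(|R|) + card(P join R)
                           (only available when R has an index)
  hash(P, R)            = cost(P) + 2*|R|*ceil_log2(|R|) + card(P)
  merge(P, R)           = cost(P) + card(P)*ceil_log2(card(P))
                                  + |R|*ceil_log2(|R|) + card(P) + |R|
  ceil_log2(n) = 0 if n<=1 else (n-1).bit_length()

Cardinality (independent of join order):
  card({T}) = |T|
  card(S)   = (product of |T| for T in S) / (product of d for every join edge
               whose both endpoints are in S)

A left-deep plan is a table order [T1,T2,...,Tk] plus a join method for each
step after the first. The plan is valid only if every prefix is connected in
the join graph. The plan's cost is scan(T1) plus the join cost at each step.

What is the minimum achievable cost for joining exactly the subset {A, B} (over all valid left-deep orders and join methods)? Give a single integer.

240

Selinger DP over subsets of {A,B}:
  {B}: scan cost=20, card=20
  {A}: scan cost=400, card=400
  {AB}: card=40; try (A,nl_idx)→240, (B,hash)→1000, (A,merge)→4140, (B,merge)→4520, (A,hash)→7240, (A,nl)→8020 …(+1); best=240 via (A,nl_idx)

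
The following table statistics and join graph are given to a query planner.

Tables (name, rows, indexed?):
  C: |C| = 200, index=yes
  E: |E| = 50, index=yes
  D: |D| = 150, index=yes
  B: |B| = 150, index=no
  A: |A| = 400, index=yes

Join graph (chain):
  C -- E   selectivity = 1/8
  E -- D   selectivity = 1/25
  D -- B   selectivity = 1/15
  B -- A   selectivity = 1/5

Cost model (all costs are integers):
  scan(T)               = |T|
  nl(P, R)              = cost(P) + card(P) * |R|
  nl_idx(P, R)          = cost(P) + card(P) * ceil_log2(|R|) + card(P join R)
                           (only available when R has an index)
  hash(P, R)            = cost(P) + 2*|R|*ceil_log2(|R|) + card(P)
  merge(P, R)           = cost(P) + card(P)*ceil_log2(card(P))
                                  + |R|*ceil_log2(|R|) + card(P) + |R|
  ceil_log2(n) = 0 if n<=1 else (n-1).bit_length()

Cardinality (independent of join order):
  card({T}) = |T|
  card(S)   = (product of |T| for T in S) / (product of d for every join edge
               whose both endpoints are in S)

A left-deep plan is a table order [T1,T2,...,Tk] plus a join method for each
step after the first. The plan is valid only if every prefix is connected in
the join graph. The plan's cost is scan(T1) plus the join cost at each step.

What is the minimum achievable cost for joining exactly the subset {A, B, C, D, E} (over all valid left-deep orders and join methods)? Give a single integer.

Selinger DP over subsets of {A,B,C,D,E}:
  {C}: scan cost=200, card=200
  {E}: scan cost=50, card=50
  {D}: scan cost=150, card=150
  {B}: scan cost=150, card=150
  {A}: scan cost=400, card=400
  {CE}: card=1250; try (E,hash)→1000, (C,nl_idx)→1700, (C,merge)→2200, (E,merge)→2350, (E,nl_idx)→2650, (C,hash)→3300 …(+2); best=1000 via (E,hash)
  {DE}: card=300; try (D,nl_idx)→750, (E,hash)→900, (E,nl_idx)→1350, (D,merge)→1750, (E,merge)→1850, (D,hash)→2500 …(+2); best=750 via (D,nl_idx)
  {BD}: card=1500; try (D,hash)→2700, (B,hash)→2700, (D,merge)→2850, (D,nl_idx)→2850, (B,merge)→2850, (D,nl)→22650 …(+1); best=2700 via (D,hash)
  {AB}: card=12000; try (B,hash)→3200, (A,merge)→5500, (B,merge)→5750, (A,hash)→7500, (A,nl_idx)→13500, (A,nl)→60150 …(+1); best=3200 via (B,hash)
  {CDE}: card=7500; try (C,hash)→4250, (D,hash)→4650, (C,merge)→5550, (C,nl_idx)→10650, (D,merge)→17350, (D,nl_idx)→18500 …(+2); best=4250 via (C,hash)
  {BDE}: card=3000; try (B,hash)→3450, (E,hash)→4800, (B,merge)→5100, (E,nl_idx)→14700, (E,merge)→21050, (B,nl)→45750 …(+1); best=3450 via (B,hash)
  {ABD}: card=120000; try (A,hash)→11400, (D,hash)→17600, (A,merge)→24700, (A,nl_idx)→136200, (D,merge)→184550, (D,nl_idx)→219200 …(+2); best=11400 via (A,hash)
  {BCDE}: card=75000; try (C,hash)→9650, (B,hash)→14150, (C,merge)→44250, (C,nl_idx)→102450, (B,merge)→110600, (C,nl)→603450 …(+1); best=9650 via (C,hash)
  {ABDE}: card=240000; try (A,hash)→13650, (A,merge)→46450, (E,hash)→132000, (A,nl_idx)→270450, (E,nl_idx)→971400, (A,nl)→1203450 …(+2); best=13650 via (A,hash)
  {ABCDE}: card=6000000; try (A,hash)→91850, (C,hash)→256850, (A,merge)→1363650, (C,merge)→4575450, (A,nl_idx)→6684650, (C,nl_idx)→7933650 …(+2); best=91850 via (A,hash)

91850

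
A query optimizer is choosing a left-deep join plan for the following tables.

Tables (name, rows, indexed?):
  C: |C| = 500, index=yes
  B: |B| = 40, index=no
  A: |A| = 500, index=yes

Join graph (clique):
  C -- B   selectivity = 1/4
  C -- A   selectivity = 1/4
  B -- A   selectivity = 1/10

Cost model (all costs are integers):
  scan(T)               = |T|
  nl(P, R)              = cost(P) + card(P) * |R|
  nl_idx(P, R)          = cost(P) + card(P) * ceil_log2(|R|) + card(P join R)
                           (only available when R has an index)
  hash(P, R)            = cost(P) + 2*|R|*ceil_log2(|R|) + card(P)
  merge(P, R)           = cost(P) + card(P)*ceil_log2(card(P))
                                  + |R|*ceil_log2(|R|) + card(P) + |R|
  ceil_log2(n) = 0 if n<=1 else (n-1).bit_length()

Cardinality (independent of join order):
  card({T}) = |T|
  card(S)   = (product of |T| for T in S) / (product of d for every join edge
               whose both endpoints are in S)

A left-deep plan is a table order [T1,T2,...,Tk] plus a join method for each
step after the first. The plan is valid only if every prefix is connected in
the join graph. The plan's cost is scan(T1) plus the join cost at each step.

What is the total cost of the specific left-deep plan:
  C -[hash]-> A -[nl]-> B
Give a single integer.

2510000

step 1: scan C: cost=500, card=500
step 2: join A via hash
    card(P join A) = 500*500/(4) = 62500
    cost = 500 + 2*500*9 + 500 = 10000
step 3: join B via nl
    card(P join B) = 62500*40/(4*10) = 62500
    cost = 10000 + 62500*40 = 2510000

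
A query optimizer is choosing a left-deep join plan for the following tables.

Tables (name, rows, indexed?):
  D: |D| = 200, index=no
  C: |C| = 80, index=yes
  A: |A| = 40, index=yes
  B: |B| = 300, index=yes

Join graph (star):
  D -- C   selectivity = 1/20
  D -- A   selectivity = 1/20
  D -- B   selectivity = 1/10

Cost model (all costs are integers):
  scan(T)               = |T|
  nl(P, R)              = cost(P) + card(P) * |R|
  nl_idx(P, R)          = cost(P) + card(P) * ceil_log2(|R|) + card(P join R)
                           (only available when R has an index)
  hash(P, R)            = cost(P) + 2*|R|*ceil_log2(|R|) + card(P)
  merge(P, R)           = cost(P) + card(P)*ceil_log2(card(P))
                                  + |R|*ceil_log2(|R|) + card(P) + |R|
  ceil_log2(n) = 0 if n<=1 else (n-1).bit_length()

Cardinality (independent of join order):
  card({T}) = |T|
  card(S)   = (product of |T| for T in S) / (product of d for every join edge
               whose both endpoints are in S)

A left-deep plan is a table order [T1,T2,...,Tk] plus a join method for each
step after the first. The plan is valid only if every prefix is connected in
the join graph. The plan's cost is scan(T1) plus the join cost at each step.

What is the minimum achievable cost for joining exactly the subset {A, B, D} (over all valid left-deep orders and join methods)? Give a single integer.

6680

Selinger DP over subsets of {A,B,D}:
  {D}: scan cost=200, card=200
  {A}: scan cost=40, card=40
  {B}: scan cost=300, card=300
  {AD}: card=400; try (A,hash)→880, (A,nl_idx)→1800, (D,merge)→2120, (A,merge)→2280, (D,hash)→3280, (D,nl)→8040 …(+1); best=880 via (A,hash)
  {BD}: card=6000; try (D,hash)→3800, (B,merge)→5000, (D,merge)→5100, (B,hash)→5800, (B,nl_idx)→8000, (B,nl)→60200 …(+1); best=3800 via (D,hash)
  {ABD}: card=12000; try (B,hash)→6680, (B,merge)→7880, (A,hash)→10280, (B,nl_idx)→16480, (A,nl_idx)→51800, (A,merge)→88080 …(+2); best=6680 via (B,hash)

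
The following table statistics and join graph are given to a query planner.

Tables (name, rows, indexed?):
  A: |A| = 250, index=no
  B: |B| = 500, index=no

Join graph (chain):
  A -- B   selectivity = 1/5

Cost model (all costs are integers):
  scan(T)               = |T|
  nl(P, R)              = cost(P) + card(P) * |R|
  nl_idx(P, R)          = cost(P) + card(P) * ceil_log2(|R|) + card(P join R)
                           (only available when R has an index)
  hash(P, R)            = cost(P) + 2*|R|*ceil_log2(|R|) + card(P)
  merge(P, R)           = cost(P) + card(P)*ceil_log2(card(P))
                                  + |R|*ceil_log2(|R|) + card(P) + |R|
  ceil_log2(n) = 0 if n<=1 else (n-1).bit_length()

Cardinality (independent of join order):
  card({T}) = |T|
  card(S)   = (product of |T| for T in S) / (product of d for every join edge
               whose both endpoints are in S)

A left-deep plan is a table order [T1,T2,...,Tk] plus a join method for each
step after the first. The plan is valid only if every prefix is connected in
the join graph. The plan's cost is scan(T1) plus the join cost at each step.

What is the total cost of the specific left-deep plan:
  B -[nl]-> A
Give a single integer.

step 1: scan B: cost=500, card=500
step 2: join A via nl
    card(P join A) = 500*250/(5) = 25000
    cost = 500 + 500*250 = 125500

125500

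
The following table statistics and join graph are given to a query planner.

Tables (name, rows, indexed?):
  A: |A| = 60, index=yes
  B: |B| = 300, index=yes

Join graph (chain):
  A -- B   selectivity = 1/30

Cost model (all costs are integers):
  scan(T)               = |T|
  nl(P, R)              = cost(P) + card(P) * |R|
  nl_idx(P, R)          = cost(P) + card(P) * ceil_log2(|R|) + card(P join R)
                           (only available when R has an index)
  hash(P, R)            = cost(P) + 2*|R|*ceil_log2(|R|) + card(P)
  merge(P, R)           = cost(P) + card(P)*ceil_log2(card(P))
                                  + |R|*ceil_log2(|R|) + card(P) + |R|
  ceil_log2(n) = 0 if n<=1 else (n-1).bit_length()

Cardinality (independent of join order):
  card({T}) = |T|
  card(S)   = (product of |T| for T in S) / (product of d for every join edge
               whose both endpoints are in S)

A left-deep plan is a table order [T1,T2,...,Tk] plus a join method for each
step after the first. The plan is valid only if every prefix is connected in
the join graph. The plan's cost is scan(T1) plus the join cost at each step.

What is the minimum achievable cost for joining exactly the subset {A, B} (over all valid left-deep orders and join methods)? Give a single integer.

1200

Selinger DP over subsets of {A,B}:
  {A}: scan cost=60, card=60
  {B}: scan cost=300, card=300
  {AB}: card=600; try (B,nl_idx)→1200, (A,hash)→1320, (A,nl_idx)→2700, (B,merge)→3480, (A,merge)→3720, (B,hash)→5520 …(+2); best=1200 via (B,nl_idx)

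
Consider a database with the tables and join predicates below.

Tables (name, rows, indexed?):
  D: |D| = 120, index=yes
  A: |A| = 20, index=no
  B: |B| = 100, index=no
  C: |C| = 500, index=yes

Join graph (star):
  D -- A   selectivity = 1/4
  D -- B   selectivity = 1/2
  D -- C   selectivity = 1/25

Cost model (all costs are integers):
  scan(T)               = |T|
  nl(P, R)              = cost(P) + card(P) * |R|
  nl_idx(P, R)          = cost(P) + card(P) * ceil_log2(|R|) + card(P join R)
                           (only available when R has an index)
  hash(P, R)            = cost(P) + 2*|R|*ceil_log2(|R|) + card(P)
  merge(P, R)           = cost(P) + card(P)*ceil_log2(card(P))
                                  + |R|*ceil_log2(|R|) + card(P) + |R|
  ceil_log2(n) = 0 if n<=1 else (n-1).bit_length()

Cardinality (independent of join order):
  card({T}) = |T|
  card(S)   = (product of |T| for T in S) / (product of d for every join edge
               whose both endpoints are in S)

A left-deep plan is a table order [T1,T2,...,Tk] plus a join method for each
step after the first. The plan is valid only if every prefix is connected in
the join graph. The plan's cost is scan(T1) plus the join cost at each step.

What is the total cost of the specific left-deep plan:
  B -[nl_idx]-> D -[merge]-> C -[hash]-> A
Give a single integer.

216000

step 1: scan B: cost=100, card=100
step 2: join D via nl_idx
    card(P join D) = 100*120/(2) = 6000
    cost = 100 + 100*7 + 6000 = 6800
step 3: join C via merge
    card(P join C) = 6000*500/(25) = 120000
    cost = 6800 + 6000*13 + 500*9 + 6000 + 500 = 95800
step 4: join A via hash
    card(P join A) = 120000*20/(4) = 600000
    cost = 95800 + 2*20*5 + 120000 = 216000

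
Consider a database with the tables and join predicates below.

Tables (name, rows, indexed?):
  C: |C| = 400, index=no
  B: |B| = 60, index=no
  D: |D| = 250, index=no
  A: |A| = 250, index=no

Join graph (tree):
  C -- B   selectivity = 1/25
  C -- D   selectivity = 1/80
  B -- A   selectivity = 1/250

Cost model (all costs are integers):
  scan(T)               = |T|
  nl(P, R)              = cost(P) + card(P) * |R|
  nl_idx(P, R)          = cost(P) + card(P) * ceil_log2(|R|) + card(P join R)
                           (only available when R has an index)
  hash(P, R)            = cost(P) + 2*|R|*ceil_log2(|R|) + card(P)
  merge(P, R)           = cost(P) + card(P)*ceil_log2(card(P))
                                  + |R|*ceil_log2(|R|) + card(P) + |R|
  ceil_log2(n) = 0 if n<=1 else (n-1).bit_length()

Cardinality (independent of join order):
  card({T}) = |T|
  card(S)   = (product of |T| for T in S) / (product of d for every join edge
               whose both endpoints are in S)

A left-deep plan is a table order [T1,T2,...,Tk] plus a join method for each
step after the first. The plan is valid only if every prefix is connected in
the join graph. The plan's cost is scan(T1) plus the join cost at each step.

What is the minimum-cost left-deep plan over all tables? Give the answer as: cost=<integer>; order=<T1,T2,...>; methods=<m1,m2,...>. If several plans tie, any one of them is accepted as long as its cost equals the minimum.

Selinger DP (subsets sized 1..n):
  {C}: scan cost=400, card=400
  {B}: scan cost=60, card=60
  {D}: scan cost=250, card=250
  {A}: scan cost=250, card=250
  {BC}: card=960; try (B,hash)→1520, (C,merge)→4480, (B,merge)→4820, (C,hash)→7320, (C,nl)→24060, (B,nl)→24400; best=1520 via (B,hash)
  {CD}: card=1250; try (D,hash)→4800, (C,merge)→6500, (D,merge)→6650, (C,hash)→7700, (C,nl)→100250, (D,nl)→100400; best=4800 via (D,hash)
  {AB}: card=60; try (B,hash)→1220, (A,merge)→2730, (B,merge)→2920, (A,hash)→4120, (A,nl)→15060, (B,nl)→15250; best=1220 via (B,hash)
  {BCD}: card=3000; try (D,hash)→6480, (B,hash)→6770, (D,merge)→14330, (B,merge)→20220, (B,nl)→79800, (D,nl)→241520; best=6480 via (D,hash)
  {ABC}: card=960; try (C,merge)→5640, (A,hash)→6480, (C,hash)→8480, (A,merge)→14330, (C,nl)→25220, (A,nl)→241520; best=5640 via (C,merge)
  {ABCD}: card=3000; try (D,hash)→10600, (A,hash)→13480, (D,merge)→18450, (A,merge)→47730, (D,nl)→245640, (A,nl)→756480; best=10600 via (D,hash)

cost=10600; order=A,B,C,D; methods=hash,merge,hash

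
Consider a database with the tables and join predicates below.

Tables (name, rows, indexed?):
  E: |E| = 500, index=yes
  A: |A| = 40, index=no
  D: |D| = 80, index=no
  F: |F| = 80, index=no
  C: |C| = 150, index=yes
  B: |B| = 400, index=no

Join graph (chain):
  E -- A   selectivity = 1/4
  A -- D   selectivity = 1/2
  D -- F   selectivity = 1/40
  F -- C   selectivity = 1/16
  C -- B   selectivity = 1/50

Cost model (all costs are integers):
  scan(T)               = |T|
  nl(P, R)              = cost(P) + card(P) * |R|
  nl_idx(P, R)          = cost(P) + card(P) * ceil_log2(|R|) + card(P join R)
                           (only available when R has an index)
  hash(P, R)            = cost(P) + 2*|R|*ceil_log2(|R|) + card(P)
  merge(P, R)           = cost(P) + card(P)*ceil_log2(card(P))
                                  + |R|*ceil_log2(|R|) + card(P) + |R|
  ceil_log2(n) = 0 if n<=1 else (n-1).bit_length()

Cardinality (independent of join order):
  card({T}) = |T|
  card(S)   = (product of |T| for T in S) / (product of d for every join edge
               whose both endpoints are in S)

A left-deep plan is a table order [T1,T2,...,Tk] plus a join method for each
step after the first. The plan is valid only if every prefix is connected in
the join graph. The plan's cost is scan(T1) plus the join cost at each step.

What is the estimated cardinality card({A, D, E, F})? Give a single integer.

400000

Tables in S: A(40), D(80), E(500), F(80)
Edges inside S: E-A(d=4), A-D(d=2), D-F(d=40)
numerator = 40 * 80 * 500 * 80 = 128000000
denominator = 4 * 2 * 40 = 320
card(S) = 128000000 / 320 = 400000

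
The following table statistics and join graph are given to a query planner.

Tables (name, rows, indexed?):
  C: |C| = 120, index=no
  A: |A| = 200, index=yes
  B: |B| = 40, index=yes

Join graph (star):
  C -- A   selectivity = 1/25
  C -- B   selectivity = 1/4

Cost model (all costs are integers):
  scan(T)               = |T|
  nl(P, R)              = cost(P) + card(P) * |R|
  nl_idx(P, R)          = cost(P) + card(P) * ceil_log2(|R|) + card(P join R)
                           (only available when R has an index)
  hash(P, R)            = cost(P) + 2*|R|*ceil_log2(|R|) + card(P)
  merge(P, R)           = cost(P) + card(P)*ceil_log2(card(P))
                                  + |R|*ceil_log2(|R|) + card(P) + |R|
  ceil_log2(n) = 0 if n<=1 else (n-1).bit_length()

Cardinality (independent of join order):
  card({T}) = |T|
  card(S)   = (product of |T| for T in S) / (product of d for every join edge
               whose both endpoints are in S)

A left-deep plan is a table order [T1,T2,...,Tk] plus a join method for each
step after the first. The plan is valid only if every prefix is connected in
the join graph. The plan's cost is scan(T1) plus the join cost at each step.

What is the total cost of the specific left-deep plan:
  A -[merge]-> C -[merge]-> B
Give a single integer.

step 1: scan A: cost=200, card=200
step 2: join C via merge
    card(P join C) = 200*120/(25) = 960
    cost = 200 + 200*8 + 120*7 + 200 + 120 = 2960
step 3: join B via merge
    card(P join B) = 960*40/(4) = 9600
    cost = 2960 + 960*10 + 40*6 + 960 + 40 = 13800

13800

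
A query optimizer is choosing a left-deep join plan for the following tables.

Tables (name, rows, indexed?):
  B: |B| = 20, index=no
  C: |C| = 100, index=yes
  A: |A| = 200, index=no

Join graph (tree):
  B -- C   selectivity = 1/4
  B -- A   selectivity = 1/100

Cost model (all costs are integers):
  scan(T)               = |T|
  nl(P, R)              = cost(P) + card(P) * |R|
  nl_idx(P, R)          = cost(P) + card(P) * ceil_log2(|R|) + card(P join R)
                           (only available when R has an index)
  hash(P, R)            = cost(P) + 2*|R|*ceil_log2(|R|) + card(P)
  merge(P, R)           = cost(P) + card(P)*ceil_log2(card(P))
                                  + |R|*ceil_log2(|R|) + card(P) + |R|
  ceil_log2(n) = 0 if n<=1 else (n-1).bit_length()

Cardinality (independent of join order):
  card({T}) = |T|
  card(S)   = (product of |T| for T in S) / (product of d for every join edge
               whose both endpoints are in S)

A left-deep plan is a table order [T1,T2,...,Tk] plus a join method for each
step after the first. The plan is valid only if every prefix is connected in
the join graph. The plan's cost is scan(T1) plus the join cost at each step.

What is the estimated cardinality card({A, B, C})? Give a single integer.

Tables in S: A(200), B(20), C(100)
Edges inside S: B-C(d=4), B-A(d=100)
numerator = 200 * 20 * 100 = 400000
denominator = 4 * 100 = 400
card(S) = 400000 / 400 = 1000

1000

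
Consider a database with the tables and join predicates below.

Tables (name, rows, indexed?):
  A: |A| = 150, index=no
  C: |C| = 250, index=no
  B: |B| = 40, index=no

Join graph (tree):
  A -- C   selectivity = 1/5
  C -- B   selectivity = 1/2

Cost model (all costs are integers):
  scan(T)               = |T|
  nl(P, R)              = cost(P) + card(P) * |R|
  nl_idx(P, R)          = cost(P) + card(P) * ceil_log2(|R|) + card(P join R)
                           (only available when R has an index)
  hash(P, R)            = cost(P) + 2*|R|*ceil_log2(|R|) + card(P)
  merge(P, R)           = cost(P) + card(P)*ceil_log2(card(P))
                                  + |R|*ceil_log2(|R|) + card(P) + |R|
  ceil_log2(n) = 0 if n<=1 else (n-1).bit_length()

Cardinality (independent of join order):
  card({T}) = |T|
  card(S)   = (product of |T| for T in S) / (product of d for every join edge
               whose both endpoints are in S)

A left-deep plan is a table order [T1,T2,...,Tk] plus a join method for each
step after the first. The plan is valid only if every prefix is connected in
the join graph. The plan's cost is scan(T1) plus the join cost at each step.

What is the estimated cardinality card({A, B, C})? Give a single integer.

150000

Tables in S: A(150), B(40), C(250)
Edges inside S: A-C(d=5), C-B(d=2)
numerator = 150 * 40 * 250 = 1500000
denominator = 5 * 2 = 10
card(S) = 1500000 / 10 = 150000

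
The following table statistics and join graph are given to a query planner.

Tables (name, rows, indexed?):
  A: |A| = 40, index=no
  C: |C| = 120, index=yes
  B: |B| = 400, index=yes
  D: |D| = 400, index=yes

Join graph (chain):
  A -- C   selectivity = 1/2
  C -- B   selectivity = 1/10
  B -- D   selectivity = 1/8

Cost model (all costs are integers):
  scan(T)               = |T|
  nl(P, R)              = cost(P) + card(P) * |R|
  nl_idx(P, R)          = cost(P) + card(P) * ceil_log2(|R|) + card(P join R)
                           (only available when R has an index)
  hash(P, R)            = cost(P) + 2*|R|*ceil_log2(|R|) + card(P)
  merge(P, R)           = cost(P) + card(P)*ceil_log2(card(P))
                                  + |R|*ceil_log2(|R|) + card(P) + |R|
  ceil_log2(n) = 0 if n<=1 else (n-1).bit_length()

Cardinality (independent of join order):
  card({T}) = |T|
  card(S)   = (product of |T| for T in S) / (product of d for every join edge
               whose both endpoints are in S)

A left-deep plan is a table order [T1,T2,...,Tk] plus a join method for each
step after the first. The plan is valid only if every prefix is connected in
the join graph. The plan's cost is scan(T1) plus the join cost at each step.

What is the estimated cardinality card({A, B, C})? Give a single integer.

96000

Tables in S: A(40), B(400), C(120)
Edges inside S: A-C(d=2), C-B(d=10)
numerator = 40 * 400 * 120 = 1920000
denominator = 2 * 10 = 20
card(S) = 1920000 / 20 = 96000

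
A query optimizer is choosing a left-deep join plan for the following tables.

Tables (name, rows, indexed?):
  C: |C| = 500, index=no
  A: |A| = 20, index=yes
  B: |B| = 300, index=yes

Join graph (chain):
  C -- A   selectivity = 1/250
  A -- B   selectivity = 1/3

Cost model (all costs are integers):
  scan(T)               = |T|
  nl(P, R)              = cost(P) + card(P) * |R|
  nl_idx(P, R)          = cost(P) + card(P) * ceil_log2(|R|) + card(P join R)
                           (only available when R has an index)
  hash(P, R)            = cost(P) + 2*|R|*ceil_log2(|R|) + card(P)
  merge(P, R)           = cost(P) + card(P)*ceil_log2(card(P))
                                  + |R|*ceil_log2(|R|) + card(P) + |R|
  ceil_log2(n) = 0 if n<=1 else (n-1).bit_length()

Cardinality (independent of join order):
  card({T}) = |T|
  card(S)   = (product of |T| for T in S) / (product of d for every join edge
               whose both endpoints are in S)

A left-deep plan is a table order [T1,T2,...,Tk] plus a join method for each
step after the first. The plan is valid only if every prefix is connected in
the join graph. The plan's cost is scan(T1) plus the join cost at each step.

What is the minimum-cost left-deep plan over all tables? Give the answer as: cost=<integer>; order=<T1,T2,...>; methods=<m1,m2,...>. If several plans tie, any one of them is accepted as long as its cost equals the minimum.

Selinger DP (subsets sized 1..n):
  {C}: scan cost=500, card=500
  {A}: scan cost=20, card=20
  {B}: scan cost=300, card=300
  {AC}: card=40; try (A,hash)→1200, (A,nl_idx)→3040, (C,merge)→5140, (A,merge)→5620, (C,hash)→9040, (C,nl)→10020 …(+1); best=1200 via (A,hash)
  {AB}: card=2000; try (A,hash)→800, (B,nl_idx)→2200, (B,merge)→3140, (A,merge)→3420, (A,nl_idx)→3800, (B,hash)→5440 …(+2); best=800 via (A,hash)
  {ABC}: card=4000; try (B,merge)→4480, (B,nl_idx)→5560, (B,hash)→6640, (C,hash)→11800, (B,nl)→13200, (C,merge)→29800 …(+1); best=4480 via (B,merge)

cost=4480; order=C,A,B; methods=hash,merge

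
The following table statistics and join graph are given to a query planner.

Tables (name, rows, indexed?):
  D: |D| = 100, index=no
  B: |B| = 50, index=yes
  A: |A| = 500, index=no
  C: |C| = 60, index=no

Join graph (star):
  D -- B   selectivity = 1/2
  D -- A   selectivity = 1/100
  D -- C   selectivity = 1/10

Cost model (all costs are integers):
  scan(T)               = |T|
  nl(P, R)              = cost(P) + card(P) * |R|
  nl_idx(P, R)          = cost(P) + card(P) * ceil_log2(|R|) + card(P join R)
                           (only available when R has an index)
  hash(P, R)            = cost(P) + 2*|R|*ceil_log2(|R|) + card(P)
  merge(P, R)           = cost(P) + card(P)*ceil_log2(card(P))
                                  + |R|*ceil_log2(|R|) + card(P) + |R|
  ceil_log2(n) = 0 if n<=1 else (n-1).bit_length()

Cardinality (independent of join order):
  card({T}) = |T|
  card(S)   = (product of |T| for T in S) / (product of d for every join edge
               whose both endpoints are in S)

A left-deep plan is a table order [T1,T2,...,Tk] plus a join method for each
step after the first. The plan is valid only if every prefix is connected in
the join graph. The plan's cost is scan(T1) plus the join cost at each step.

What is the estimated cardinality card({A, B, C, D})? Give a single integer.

75000

Tables in S: A(500), B(50), C(60), D(100)
Edges inside S: D-B(d=2), D-A(d=100), D-C(d=10)
numerator = 500 * 50 * 60 * 100 = 150000000
denominator = 2 * 100 * 10 = 2000
card(S) = 150000000 / 2000 = 75000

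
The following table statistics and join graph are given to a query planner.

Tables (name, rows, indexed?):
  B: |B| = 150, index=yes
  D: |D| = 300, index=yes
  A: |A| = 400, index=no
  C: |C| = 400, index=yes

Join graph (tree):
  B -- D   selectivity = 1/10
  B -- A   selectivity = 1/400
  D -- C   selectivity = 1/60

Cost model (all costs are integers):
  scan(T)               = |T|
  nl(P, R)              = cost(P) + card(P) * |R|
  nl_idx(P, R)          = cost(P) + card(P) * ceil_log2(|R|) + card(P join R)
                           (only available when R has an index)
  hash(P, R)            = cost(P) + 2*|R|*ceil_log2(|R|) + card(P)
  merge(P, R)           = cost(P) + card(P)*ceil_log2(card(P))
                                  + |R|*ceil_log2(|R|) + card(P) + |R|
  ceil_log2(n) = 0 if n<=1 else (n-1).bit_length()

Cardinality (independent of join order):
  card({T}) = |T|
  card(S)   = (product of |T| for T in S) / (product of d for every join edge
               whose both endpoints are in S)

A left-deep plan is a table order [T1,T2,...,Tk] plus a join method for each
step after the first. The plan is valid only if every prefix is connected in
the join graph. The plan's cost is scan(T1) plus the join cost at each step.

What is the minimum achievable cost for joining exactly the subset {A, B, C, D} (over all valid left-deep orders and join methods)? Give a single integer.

19250

Selinger DP over subsets of {A,B,C,D}:
  {B}: scan cost=150, card=150
  {D}: scan cost=300, card=300
  {A}: scan cost=400, card=400
  {C}: scan cost=400, card=400
  {BD}: card=4500; try (B,hash)→3000, (D,merge)→4500, (B,merge)→4650, (D,hash)→5700, (D,nl_idx)→6000, (B,nl_idx)→7200 …(+2); best=3000 via (B,hash)
  {AB}: card=150; try (B,hash)→3200, (B,nl_idx)→3750, (A,merge)→5500, (B,merge)→5750, (A,hash)→7500, (A,nl)→60150 …(+1); best=3200 via (B,hash)
  {CD}: card=2000; try (C,nl_idx)→5000, (D,nl_idx)→6000, (D,hash)→6200, (C,merge)→7300, (D,merge)→7400, (C,hash)→7800 …(+2); best=5000 via (C,nl_idx)
  {ABD}: card=4500; try (D,merge)→7550, (D,hash)→8750, (D,nl_idx)→9050, (A,hash)→14700, (D,nl)→48200, (A,merge)→70000 …(+1); best=7550 via (D,merge)
  {BCD}: card=30000; try (B,hash)→9400, (C,hash)→14700, (B,merge)→30350, (B,nl_idx)→51000, (C,merge)→70000, (C,nl_idx)→73500 …(+2); best=9400 via (B,hash)
  {ABCD}: card=30000; try (C,hash)→19250, (A,hash)→46600, (C,merge)→74550, (C,nl_idx)→78050, (A,merge)→493400, (C,nl)→1807550 …(+1); best=19250 via (C,hash)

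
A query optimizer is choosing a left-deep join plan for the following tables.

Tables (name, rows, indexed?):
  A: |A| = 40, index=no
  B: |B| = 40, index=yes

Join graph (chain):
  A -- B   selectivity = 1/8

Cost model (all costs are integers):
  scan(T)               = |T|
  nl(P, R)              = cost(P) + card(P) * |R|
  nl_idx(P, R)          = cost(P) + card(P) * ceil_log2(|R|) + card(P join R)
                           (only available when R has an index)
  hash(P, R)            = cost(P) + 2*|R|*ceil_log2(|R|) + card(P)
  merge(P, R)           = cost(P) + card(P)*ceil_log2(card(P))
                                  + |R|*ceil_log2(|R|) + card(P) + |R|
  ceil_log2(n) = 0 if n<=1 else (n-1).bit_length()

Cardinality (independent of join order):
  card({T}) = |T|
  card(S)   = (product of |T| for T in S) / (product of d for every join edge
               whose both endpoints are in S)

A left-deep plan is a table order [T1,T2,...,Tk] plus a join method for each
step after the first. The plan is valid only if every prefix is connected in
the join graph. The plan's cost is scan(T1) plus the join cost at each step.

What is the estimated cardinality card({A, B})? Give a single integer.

200

Tables in S: A(40), B(40)
Edges inside S: A-B(d=8)
numerator = 40 * 40 = 1600
denominator = 8 = 8
card(S) = 1600 / 8 = 200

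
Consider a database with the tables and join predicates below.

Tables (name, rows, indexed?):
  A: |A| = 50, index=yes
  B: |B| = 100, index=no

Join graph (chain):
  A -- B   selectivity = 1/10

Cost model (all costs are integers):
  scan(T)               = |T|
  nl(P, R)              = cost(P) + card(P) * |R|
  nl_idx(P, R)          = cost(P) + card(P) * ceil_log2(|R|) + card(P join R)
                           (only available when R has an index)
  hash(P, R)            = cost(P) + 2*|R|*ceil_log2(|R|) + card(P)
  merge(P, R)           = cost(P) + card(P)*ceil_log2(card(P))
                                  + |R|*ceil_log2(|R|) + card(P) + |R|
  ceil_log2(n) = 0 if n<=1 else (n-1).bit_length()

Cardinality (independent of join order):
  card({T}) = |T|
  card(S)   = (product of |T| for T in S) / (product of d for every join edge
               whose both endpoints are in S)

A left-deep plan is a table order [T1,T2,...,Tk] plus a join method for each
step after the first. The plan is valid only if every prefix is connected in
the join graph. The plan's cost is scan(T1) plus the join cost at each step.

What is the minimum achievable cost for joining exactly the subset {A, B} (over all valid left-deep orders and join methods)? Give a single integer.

Selinger DP over subsets of {A,B}:
  {A}: scan cost=50, card=50
  {B}: scan cost=100, card=100
  {AB}: card=500; try (A,hash)→800, (B,merge)→1200, (A,nl_idx)→1200, (A,merge)→1250, (B,hash)→1500, (B,nl)→5050 …(+1); best=800 via (A,hash)

800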